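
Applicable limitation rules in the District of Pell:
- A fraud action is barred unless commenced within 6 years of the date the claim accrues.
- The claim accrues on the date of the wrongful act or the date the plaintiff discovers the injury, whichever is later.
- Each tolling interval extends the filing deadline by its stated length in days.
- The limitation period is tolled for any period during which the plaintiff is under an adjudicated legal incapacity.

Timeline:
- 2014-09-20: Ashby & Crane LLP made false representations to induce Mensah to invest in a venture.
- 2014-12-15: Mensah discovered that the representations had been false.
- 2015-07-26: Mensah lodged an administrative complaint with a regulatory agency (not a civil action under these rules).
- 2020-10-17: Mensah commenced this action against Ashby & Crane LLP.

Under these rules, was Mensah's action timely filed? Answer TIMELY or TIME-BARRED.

Because discovery on 2014-12-15 post-dates the 2014-09-20 act, accrual under the later-of rule falls on 2014-12-15.
Adding the 6 years base period to 2014-12-15 gives a deadline of 2020-12-15, before any tolling.
The other events in the timeline have no effect on the limitation period under the stated rules.
The 2020-10-17 filing precedes the 2020-12-15 deadline; the claim is timely.

TIMELY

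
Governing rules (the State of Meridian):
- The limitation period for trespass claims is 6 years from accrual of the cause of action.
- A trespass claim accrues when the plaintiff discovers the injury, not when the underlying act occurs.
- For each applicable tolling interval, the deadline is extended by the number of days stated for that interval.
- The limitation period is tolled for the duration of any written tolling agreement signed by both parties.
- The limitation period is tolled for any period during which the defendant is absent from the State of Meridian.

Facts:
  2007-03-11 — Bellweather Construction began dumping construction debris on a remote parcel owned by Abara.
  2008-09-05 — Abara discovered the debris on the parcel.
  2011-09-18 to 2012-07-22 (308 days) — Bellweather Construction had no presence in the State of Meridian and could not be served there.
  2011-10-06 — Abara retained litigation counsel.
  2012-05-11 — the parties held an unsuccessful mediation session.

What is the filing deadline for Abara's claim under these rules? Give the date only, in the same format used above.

2015-07-10

The claim did not accrue until Abara discovered the injury on 2008-09-05; the 2007-03-11 act date does not start the clock under the stated rule.
6 years from 2008-09-05 is 2014-09-05.
The period was tolled for 308 days by the defendant's absence from the jurisdiction (2011-09-18 to 2012-07-22), pushing the deadline to 2015-07-10.
The other events in the timeline have no effect on the limitation period under the stated rules.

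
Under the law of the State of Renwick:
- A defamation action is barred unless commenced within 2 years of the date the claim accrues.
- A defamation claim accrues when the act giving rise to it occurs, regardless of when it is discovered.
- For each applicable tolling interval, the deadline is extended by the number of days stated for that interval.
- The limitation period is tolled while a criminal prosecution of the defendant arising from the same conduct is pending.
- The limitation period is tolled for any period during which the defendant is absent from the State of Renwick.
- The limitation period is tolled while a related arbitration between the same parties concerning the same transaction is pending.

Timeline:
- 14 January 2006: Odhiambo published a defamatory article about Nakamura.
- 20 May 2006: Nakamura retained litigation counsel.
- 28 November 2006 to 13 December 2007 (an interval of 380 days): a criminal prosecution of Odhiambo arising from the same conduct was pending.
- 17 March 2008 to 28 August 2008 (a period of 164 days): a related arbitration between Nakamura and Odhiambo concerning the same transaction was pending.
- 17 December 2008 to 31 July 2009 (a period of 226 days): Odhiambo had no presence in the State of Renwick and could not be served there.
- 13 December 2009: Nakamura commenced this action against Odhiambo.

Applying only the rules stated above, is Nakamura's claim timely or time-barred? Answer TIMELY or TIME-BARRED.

The claim accrued on 14 January 2006, the date of the act.
2 years from 14 January 2006 is 14 January 2008.
The pending criminal prosecution from 28 November 2006 to 13 December 2007 tolled the period for 380 days, extending the deadline to 28 January 2009.
Because the pending related arbitration ran from 17 March 2008 to 28 August 2008, the deadline is extended by 164 days to 11 July 2009.
Because the defendant's absence from the jurisdiction ran from 17 December 2008 to 31 July 2009, the deadline is extended by 226 days to 22 February 2010.
None of the other events listed affects the running of the period under the stated rules.
Nakamura filed on 13 December 2009, before the 22 February 2010 deadline, so the action is timely.

TIMELY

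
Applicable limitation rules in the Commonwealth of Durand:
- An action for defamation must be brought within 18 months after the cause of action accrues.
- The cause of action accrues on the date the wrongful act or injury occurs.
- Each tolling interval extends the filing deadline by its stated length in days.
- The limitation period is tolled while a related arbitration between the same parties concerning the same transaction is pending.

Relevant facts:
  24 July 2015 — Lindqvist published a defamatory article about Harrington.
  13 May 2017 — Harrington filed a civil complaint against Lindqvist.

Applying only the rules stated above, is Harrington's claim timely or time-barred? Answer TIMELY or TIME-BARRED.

TIME-BARRED

The cause of action accrued on 24 July 2015, the date of the act.
The untolled deadline — 18 months after 24 July 2015 — is 24 January 2017.
The 13 May 2017 filing falls after the 24 January 2017 deadline; the claim is time-barred.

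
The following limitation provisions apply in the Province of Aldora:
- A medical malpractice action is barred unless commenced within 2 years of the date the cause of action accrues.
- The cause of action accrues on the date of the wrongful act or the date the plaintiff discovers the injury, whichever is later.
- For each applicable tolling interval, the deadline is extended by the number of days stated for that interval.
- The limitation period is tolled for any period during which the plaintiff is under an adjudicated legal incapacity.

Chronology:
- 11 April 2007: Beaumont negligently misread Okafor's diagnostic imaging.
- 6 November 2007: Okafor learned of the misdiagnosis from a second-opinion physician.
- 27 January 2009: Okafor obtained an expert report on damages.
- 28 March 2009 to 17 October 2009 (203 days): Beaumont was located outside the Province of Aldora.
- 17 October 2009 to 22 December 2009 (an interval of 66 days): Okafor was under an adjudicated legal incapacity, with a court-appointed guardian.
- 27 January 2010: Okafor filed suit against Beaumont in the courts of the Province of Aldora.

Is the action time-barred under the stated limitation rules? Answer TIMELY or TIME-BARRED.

TIME-BARRED

Because discovery on 6 November 2007 post-dates the 11 April 2007 act, accrual under the later-of rule falls on 6 November 2007.
The untolled deadline — 2 years after 6 November 2007 — is 6 November 2009.
The plaintiff's legal incapacity from 17 October 2009 to 22 December 2009 tolled the period for 66 days, extending the deadline to 11 January 2010.
No stated provision tolls the period for the defendant's absence, so the interval from 28 March 2009 to 17 October 2009 has no effect on the deadline.
The other events in the timeline have no effect on the limitation period under the stated rules.
The 27 January 2010 filing falls after the 11 January 2010 deadline; the claim is time-barred.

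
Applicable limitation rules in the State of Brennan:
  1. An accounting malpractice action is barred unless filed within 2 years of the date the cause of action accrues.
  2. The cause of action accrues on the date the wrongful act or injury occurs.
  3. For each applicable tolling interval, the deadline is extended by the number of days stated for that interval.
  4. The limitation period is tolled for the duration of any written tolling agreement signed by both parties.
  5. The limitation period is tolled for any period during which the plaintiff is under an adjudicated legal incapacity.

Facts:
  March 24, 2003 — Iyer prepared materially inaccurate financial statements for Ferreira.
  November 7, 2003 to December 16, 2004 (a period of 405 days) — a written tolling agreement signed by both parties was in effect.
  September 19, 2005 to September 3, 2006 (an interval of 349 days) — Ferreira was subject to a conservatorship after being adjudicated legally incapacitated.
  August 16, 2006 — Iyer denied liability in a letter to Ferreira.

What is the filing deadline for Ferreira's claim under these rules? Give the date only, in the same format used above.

The claim accrued on March 24, 2003, when the wrongful act occurred.
2 years from March 24, 2003 is March 24, 2005.
The written tolling agreement from November 7, 2003 to December 16, 2004 tolled the period for 405 days, extending the deadline to May 3, 2006.
The period was tolled for 349 days by the plaintiff's legal incapacity (September 19, 2005 to September 3, 2006), pushing the deadline to April 17, 2007.
None of the other events listed affects the running of the period under the stated rules.

April 17, 2007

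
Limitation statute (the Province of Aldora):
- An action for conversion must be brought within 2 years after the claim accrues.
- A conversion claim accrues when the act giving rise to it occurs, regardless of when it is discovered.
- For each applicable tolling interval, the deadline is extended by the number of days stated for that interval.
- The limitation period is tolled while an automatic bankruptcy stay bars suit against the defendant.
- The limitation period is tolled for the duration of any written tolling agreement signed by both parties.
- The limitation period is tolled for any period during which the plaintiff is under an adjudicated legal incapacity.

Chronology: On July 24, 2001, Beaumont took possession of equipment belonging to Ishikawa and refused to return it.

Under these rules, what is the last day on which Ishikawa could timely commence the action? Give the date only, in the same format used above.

The limitation period began to run on July 24, 2001.
Adding the 2 years base period to July 24, 2001 gives a deadline of July 24, 2003, before any tolling.

July 24, 2003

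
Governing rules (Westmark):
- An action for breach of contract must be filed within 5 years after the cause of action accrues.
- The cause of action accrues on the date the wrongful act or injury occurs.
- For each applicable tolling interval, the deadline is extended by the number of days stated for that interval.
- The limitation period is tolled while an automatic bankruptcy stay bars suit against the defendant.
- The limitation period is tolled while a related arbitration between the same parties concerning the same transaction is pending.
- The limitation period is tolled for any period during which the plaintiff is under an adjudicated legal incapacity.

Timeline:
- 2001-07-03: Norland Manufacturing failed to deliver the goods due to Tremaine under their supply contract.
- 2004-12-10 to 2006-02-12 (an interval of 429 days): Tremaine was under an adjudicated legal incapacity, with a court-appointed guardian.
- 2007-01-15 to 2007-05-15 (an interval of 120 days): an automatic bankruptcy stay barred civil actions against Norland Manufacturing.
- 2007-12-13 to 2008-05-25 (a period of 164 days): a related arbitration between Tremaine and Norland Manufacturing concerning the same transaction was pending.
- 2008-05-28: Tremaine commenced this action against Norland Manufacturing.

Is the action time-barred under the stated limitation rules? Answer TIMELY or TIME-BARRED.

TIMELY

The cause of action accrued on 2001-07-03, the date of the act.
5 years from 2001-07-03 is 2006-07-03.
The plaintiff's legal incapacity from 2004-12-10 to 2006-02-12 tolled the period for 429 days, extending the deadline to 2007-09-05.
Because the automatic bankruptcy stay ran from 2007-01-15 to 2007-05-15, the deadline is extended by 120 days to 2008-01-03.
The period was tolled for 164 days by the pending related arbitration (2007-12-13 to 2008-05-25), pushing the deadline to 2008-06-15.
Filing on 2008-05-28 beat the 2008-06-15 deadline — the action is timely.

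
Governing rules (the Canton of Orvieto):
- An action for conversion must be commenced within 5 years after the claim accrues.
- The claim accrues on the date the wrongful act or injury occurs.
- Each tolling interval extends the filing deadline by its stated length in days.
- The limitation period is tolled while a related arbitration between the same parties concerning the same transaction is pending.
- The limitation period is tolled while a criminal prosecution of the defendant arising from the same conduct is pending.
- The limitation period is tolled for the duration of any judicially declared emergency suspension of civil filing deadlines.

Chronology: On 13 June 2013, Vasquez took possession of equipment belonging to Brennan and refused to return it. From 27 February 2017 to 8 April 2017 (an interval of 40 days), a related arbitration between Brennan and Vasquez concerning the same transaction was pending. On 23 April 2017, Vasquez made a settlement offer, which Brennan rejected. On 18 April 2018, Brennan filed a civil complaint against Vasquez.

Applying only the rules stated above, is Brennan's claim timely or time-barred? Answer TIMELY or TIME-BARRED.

TIMELY

The claim accrued on 13 June 2013, when the wrongful act occurred.
Adding the 5 years base period to 13 June 2013 gives a deadline of 13 June 2018, before any tolling.
Because the pending related arbitration ran from 27 February 2017 to 8 April 2017, the deadline is extended by 40 days to 23 July 2018.
The other events in the timeline have no effect on the limitation period under the stated rules.
Filing on 18 April 2018 beat the 23 July 2018 deadline — the action is timely.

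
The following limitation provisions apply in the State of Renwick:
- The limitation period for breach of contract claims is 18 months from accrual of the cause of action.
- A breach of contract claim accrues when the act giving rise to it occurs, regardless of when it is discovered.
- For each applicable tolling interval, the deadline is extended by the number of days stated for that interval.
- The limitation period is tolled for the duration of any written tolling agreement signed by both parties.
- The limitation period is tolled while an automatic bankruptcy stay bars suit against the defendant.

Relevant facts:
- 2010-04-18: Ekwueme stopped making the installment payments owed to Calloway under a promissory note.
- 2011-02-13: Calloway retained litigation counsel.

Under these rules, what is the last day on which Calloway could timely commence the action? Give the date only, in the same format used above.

The claim accrued on 2010-04-18, when the wrongful act occurred.
Adding the 18 months base period to 2010-04-18 gives a deadline of 2011-10-18, before any tolling.
None of the other events listed affects the running of the period under the stated rules.

2011-10-18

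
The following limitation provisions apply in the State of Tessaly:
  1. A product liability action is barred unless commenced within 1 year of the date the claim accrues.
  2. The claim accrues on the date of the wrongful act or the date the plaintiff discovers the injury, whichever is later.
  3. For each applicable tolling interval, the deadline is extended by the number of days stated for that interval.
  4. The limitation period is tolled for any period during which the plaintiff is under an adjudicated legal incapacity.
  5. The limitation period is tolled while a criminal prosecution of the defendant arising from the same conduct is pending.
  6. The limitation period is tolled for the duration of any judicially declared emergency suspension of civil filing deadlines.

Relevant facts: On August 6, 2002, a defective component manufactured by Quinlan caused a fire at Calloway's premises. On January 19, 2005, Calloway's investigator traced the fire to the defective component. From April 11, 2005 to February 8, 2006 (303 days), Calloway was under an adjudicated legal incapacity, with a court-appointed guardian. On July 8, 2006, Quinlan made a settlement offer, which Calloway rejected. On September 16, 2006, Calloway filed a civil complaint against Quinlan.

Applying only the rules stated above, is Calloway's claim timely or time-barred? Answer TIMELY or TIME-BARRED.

Taking the later of the act (August 6, 2002) and discovery (January 19, 2005), the claim accrued on January 19, 2005.
Adding the 1 year base period to January 19, 2005 gives a deadline of January 19, 2006, before any tolling.
The plaintiff's legal incapacity from April 11, 2005 to February 8, 2006 tolled the period for 303 days, extending the deadline to November 18, 2006.
The other events in the timeline have no effect on the limitation period under the stated rules.
Calloway filed on September 16, 2006, before the November 18, 2006 deadline, so the action is timely.

TIMELY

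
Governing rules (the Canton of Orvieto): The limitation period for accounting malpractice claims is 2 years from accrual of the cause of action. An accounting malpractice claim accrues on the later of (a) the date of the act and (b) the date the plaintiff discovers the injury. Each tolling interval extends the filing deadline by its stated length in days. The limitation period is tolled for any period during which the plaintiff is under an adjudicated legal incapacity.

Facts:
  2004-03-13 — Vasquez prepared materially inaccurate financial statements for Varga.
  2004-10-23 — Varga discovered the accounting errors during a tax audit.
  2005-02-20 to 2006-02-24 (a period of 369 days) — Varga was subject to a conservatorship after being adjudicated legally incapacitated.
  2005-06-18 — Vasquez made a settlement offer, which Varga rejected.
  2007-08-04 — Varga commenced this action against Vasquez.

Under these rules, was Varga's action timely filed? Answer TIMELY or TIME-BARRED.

Taking the later of the act (2004-03-13) and discovery (2004-10-23), the claim accrued on 2004-10-23.
2 years from 2004-10-23 is 2006-10-23.
Because the plaintiff's legal incapacity ran from 2005-02-20 to 2006-02-24, the deadline is extended by 369 days to 2007-10-27.
Nothing else in the chronology tolls or restarts the period.
Varga filed on 2007-08-04, before the 2007-10-27 deadline, so the action is timely.

TIMELY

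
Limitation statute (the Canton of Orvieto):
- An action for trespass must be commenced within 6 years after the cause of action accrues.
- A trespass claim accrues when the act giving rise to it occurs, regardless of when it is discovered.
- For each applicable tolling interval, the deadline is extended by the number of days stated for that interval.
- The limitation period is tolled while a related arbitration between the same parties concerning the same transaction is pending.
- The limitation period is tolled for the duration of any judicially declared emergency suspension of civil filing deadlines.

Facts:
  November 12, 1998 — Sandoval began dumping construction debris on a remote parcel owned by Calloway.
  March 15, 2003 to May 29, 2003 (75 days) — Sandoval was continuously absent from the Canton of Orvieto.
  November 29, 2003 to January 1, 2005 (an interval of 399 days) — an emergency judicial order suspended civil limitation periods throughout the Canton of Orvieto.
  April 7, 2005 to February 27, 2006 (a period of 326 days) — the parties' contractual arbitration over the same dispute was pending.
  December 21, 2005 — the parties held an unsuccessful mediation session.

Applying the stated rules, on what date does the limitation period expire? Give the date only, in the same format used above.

The claim accrued on November 12, 1998, when the wrongful act occurred.
6 years from November 12, 1998 is November 12, 2004.
Because the emergency suspension of filing deadlines ran from November 29, 2003 to January 1, 2005, the deadline is extended by 399 days to December 16, 2005.
Because the pending related arbitration ran from April 7, 2005 to February 27, 2006, the deadline is extended by 326 days to November 7, 2006.
The defendant's absence from the jurisdiction from March 15, 2003 to May 29, 2003 does not toll the period, because no stated rule makes the defendant's absence a tolling event.
The other events in the timeline have no effect on the limitation period under the stated rules.

November 7, 2006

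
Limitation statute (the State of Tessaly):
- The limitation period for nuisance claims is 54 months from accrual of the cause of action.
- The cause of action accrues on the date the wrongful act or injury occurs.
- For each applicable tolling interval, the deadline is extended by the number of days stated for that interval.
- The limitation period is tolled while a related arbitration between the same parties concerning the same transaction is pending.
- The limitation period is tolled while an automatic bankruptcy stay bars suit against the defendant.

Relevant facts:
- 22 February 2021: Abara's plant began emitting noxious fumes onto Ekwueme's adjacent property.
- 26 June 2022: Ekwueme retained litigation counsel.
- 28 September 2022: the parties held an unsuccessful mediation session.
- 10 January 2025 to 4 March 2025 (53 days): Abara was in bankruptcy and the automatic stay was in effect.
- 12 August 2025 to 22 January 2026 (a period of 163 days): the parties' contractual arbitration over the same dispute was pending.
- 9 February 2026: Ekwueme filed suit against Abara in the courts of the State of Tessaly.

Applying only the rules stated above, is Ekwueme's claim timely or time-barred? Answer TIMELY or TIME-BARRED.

The limitation period began to run on 22 February 2021.
Adding the 54 months base period to 22 February 2021 gives a deadline of 22 August 2025, before any tolling.
Because the automatic bankruptcy stay ran from 10 January 2025 to 4 March 2025, the deadline is extended by 53 days to 14 October 2025.
The period was tolled for 163 days by the pending related arbitration (12 August 2025 to 22 January 2026), pushing the deadline to 26 March 2026.
None of the other events listed affects the running of the period under the stated rules.
Ekwueme filed on 9 February 2026, before the 26 March 2026 deadline, so the action is timely.

TIMELY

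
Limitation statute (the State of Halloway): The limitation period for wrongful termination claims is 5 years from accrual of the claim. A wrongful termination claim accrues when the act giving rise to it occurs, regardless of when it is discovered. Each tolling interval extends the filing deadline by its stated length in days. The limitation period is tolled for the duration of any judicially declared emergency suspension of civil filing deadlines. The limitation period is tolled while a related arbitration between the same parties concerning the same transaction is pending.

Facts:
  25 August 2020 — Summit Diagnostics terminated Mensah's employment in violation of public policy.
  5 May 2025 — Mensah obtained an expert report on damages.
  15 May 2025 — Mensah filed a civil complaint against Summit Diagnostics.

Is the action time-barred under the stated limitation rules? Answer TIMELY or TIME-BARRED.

The claim accrued on 25 August 2020, when the wrongful act occurred.
The untolled deadline — 5 years after 25 August 2020 — is 25 August 2025.
None of the other events listed affects the running of the period under the stated rules.
Filing on 15 May 2025 beat the 25 August 2025 deadline — the action is timely.

TIMELY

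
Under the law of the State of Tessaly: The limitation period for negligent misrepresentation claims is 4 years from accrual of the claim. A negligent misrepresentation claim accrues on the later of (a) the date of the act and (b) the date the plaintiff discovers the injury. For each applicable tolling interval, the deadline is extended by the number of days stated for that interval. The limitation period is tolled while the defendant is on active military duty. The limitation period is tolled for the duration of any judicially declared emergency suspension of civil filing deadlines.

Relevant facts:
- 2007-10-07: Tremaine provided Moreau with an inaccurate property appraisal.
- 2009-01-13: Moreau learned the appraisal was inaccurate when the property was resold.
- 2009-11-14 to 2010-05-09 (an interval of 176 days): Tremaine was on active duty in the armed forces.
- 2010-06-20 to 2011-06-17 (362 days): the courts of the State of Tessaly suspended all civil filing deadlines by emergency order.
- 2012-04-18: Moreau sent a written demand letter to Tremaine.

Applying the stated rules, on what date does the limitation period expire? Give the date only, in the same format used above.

2014-07-05

Taking the later of the act (2007-10-07) and discovery (2009-01-13), the claim accrued on 2009-01-13.
Adding the 4 years base period to 2009-01-13 gives a deadline of 2013-01-13, before any tolling.
Because the defendant's active military service ran from 2009-11-14 to 2010-05-09, the deadline is extended by 176 days to 2013-07-08.
The emergency suspension of filing deadlines from 2010-06-20 to 2011-06-17 tolled the period for 362 days, extending the deadline to 2014-07-05.
Nothing else in the chronology tolls or restarts the period.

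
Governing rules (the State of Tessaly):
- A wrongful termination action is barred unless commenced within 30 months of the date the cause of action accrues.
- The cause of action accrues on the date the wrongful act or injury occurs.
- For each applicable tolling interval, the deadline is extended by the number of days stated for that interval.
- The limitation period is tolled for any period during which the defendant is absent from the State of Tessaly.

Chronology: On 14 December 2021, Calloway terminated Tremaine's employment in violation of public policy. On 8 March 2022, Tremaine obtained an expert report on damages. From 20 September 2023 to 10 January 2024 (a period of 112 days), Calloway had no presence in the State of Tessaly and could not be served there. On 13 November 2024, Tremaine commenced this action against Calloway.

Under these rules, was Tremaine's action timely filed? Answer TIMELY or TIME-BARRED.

TIME-BARRED

The claim accrued on 14 December 2021, when the wrongful act occurred.
The untolled deadline — 30 months after 14 December 2021 — is 14 June 2024.
Because the defendant's absence from the jurisdiction ran from 20 September 2023 to 10 January 2024, the deadline is extended by 112 days to 4 October 2024.
Nothing else in the chronology tolls or restarts the period.
Tremaine filed on 13 November 2024, after the 4 October 2024 deadline, so the action is time-barred.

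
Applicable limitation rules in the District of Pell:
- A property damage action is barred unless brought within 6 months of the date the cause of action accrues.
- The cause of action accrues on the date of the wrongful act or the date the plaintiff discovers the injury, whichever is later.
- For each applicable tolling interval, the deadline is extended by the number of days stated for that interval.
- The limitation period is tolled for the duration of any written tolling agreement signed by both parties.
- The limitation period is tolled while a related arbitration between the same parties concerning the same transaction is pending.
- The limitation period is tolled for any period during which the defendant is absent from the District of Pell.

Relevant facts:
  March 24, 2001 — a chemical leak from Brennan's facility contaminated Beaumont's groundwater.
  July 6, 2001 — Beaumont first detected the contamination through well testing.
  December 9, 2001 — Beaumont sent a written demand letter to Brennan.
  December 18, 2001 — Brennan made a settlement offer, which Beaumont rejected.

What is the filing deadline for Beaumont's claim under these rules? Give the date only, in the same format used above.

January 6, 2002

Because discovery on July 6, 2001 post-dates the March 24, 2001 act, accrual under the later-of rule falls on July 6, 2001.
Adding the 6 months base period to July 6, 2001 gives a deadline of January 6, 2002, before any tolling.
None of the other events listed affects the running of the period under the stated rules.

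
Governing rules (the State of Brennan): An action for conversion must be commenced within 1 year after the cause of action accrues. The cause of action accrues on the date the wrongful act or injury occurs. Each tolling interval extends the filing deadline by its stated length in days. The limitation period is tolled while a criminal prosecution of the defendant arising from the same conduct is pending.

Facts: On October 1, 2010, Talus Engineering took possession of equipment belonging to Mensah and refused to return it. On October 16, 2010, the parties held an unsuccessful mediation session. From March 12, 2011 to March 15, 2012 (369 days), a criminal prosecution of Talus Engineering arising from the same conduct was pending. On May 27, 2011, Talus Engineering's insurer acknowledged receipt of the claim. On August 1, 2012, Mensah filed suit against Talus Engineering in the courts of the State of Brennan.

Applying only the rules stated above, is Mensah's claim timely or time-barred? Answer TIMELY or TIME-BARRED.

The limitation period began to run on October 1, 2010.
The untolled deadline — 1 year after October 1, 2010 — is October 1, 2011.
Because the pending criminal prosecution ran from March 12, 2011 to March 15, 2012, the deadline is extended by 369 days to October 4, 2012.
The other events in the timeline have no effect on the limitation period under the stated rules.
The August 1, 2012 filing precedes the October 4, 2012 deadline; the claim is timely.

TIMELY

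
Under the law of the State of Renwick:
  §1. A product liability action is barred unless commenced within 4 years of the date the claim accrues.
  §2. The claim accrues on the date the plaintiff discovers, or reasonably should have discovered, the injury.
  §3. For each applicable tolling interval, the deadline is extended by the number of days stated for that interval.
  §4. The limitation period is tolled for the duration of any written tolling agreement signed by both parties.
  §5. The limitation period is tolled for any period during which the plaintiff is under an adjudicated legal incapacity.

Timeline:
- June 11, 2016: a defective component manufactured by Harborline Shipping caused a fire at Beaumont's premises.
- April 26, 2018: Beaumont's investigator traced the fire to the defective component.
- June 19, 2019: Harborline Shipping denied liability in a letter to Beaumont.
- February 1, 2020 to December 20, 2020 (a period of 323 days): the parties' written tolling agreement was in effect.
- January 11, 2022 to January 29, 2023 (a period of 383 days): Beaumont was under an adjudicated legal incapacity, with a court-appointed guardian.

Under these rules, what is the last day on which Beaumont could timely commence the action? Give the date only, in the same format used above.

April 1, 2024

Accrual is tied to discovery, so the period began on April 26, 2018 rather than on June 11, 2016 when the act occurred.
4 years from April 26, 2018 is April 26, 2022.
Because the written tolling agreement ran from February 1, 2020 to December 20, 2020, the deadline is extended by 323 days to March 15, 2023.
The plaintiff's legal incapacity from January 11, 2022 to January 29, 2023 tolled the period for 383 days, extending the deadline to April 1, 2024.
The other events in the timeline have no effect on the limitation period under the stated rules.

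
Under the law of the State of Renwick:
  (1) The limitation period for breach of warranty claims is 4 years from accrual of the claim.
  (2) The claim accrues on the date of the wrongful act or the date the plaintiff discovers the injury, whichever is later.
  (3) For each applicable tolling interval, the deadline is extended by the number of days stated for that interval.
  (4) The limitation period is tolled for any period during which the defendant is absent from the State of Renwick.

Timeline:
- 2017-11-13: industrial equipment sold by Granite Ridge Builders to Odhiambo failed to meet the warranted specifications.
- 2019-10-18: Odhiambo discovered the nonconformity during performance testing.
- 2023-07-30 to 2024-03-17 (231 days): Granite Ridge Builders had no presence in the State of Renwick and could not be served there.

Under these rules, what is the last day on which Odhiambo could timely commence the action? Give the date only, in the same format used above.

Because discovery on 2019-10-18 post-dates the 2017-11-13 act, accrual under the later-of rule falls on 2019-10-18.
Adding the 4 years base period to 2019-10-18 gives a deadline of 2023-10-18, before any tolling.
The period was tolled for 231 days by the defendant's absence from the jurisdiction (2023-07-30 to 2024-03-17), pushing the deadline to 2024-06-05.

2024-06-05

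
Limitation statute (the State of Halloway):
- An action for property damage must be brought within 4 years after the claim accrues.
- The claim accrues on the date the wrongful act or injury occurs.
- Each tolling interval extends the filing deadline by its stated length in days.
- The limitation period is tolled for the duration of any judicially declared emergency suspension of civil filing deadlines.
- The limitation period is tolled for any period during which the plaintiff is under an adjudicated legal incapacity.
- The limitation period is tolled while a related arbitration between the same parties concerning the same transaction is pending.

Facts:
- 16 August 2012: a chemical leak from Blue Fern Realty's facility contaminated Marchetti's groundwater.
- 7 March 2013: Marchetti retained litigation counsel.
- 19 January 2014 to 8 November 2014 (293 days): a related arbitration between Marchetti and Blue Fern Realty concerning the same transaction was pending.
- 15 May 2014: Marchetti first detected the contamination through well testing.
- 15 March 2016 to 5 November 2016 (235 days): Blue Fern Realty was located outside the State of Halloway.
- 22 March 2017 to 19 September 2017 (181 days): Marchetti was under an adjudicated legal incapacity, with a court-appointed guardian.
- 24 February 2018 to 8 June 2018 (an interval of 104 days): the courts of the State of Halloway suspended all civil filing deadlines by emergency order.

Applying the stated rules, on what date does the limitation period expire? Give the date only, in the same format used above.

Because the rule ties accrual to occurrence, the claim accrued on 16 August 2012, not on the 15 May 2014 discovery date.
Adding the 4 years base period to 16 August 2012 gives a deadline of 16 August 2016, before any tolling.
The pending related arbitration from 19 January 2014 to 8 November 2014 tolled the period for 293 days, extending the deadline to 5 June 2017.
Because the plaintiff's legal incapacity ran from 22 March 2017 to 19 September 2017, the deadline is extended by 181 days to 3 December 2017.
The emergency suspension of filing deadlines starting 24 February 2018 came too late — the period had run on 3 December 2017 — and so does not extend the deadline.
No stated provision tolls the period for the defendant's absence, so the interval from 15 March 2016 to 5 November 2016 has no effect on the deadline.
The other events in the timeline have no effect on the limitation period under the stated rules.

3 December 2017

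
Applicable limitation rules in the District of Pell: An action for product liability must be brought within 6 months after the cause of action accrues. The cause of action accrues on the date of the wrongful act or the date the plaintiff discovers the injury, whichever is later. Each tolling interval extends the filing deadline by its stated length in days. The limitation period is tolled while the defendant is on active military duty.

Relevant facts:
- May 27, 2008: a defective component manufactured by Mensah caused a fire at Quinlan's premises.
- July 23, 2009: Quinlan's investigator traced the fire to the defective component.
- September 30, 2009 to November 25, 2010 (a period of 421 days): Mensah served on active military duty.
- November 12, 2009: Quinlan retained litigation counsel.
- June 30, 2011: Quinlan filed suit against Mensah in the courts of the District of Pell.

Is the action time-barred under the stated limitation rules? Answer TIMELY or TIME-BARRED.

Taking the later of the act (May 27, 2008) and discovery (July 23, 2009), the claim accrued on July 23, 2009.
Adding the 6 months base period to July 23, 2009 gives a deadline of January 23, 2010, before any tolling.
The defendant's active military service from September 30, 2009 to November 25, 2010 tolled the period for 421 days, extending the deadline to March 20, 2011.
The other events in the timeline have no effect on the limitation period under the stated rules.
The June 30, 2011 filing falls after the March 20, 2011 deadline; the claim is time-barred.

TIME-BARRED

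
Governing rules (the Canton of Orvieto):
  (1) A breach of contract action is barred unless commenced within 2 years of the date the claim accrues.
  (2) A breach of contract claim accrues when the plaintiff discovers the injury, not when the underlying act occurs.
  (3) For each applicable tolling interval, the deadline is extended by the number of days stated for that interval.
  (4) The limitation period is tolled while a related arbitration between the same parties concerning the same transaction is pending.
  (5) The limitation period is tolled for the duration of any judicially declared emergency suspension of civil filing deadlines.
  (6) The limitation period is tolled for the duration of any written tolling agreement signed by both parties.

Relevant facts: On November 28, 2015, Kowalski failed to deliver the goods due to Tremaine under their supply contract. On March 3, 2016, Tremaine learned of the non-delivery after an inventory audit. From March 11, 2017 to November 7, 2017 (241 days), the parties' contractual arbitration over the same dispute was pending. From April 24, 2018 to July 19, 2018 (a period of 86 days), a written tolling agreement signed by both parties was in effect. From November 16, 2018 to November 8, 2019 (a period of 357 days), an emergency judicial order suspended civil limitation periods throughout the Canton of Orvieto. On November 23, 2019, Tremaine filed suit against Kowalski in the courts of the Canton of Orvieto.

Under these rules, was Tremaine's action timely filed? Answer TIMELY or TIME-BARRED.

Under the discovery rule, the claim accrued on March 3, 2016, when Tremaine discovered the injury — not on the November 28, 2015 date of the underlying act.
2 years from March 3, 2016 is March 3, 2018.
Because the pending related arbitration ran from March 11, 2017 to November 7, 2017, the deadline is extended by 241 days to October 30, 2018.
The written tolling agreement from April 24, 2018 to July 19, 2018 tolled the period for 86 days, extending the deadline to January 24, 2019.
The emergency suspension of filing deadlines from November 16, 2018 to November 8, 2019 tolled the period for 357 days, extending the deadline to January 16, 2020.
Tremaine filed on November 23, 2019, before the January 16, 2020 deadline, so the action is timely.

TIMELY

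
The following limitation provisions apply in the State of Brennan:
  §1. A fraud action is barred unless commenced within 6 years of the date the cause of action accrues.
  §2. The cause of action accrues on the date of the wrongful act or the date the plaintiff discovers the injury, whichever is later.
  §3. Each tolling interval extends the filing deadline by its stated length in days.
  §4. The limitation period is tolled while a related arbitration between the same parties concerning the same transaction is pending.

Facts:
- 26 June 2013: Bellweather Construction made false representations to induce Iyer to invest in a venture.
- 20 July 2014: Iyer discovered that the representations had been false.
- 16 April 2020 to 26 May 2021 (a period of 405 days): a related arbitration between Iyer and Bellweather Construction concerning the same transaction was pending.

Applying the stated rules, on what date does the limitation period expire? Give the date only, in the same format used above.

Because discovery on 20 July 2014 post-dates the 26 June 2013 act, accrual under the later-of rule falls on 20 July 2014.
The untolled deadline — 6 years after 20 July 2014 — is 20 July 2020.
Because the pending related arbitration ran from 16 April 2020 to 26 May 2021, the deadline is extended by 405 days to 29 August 2021.

29 August 2021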